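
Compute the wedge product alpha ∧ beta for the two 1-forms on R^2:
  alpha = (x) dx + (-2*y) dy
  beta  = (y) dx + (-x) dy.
alpha ∧ beta = (-x^2 + 2*y^2) dx ∧ dy

Distribute the wedge, using dx_i ∧ dx_j = -dx_j ∧ dx_i and dx_i ∧ dx_i = 0. For each pair (i, j) with i < j, the coefficient of dx_i ∧ dx_j in alpha ∧ beta is (alpha_i * beta_j - alpha_j * beta_i). Collecting: alpha ∧ beta = (-x^2 + 2*y^2) dx ∧ dy.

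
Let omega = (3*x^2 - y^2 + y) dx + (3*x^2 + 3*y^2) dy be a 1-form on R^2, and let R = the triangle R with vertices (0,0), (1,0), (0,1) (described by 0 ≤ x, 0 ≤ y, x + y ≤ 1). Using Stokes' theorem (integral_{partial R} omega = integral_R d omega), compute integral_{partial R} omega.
integral_(partial R) omega = 5/6

Stokes: integral_partial_R omega = integral_R d omega with d omega = (∂Q/∂x - ∂P/∂y) dx ∧ dy.
  ∂Q/∂x = 6*x
  ∂P/∂y = 1 - 2*y
  integrand = ∂Q/∂x - ∂P/∂y = 6*x + 2*y - 1.
Integrating over R: integral_0^1 integral_0^{1-x} (6*x + 2*y - 1) dy dx = 5/6.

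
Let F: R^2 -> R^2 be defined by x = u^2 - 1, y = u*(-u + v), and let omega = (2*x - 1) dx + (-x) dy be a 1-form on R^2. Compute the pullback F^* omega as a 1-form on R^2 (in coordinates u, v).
F^* omega = (6*u^3 - u^2*v - 8*u + v) du + (-u^3 + u) dv

Using F^*(f dg) = (f ∘ F) d(g ∘ F), substitute each coordinate x_i by F_i(u, v) in f_i, and replace dx_i by d F_i = (∂F_i/∂u) du + (∂F_i/∂v) dv.
  For the x component: f_1(F) = 2*u^2 - 3; d F_1 = (2*u) du + (0) dv
  For the y component: f_2(F) = 1 - u^2; d F_2 = (-2*u + v) du + (u) dv
Combining and collecting du, dv coefficients:
  coeff of du: 6*u^3 - u^2*v - 8*u + v
  coeff of dv: -u^3 + u
F^* omega = (6*u^3 - u^2*v - 8*u + v) du + (-u^3 + u) dv.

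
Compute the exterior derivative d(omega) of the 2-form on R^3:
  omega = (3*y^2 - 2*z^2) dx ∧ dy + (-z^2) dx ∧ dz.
d(omega) = (-4*z) dx ∧ dy ∧ dz

For a 2-form omega = sum_{i<j} g_{ij} dx_i ∧ dx_j, the exterior derivative is
  d(omega) = sum_{i<j} d(g_{ij}) ∧ dx_i ∧ dx_j = sum_{i<j, k} (∂g_{ij}/∂x_k) dx_k ∧ dx_i ∧ dx_j.
Expand each term, using dx_k ∧ dx_i ∧ dx_j = sgn(permutation) dx_{(a)} ∧ dx_{(b)} ∧ dx_{(c)} with (a < b < c) sorted:
  d(3*y^2 - 2*z^2) includes (∂/∂z)(3*y^2 - 2*z^2) dz = (-4*z) dz, which multiplied by dx ∧ dy gives (-4*z) dx ∧ dy ∧ dz
Collecting like 3-forms: d(omega) = (-4*z) dx ∧ dy ∧ dz.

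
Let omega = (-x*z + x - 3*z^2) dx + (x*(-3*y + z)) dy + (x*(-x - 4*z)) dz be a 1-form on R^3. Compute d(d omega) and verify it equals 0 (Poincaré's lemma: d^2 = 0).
d(d omega) = 0

Step 1: d omega = sum_{i<j} (∂f_j/∂x_i - ∂f_i/∂x_j) dx_i ∧ dx_j:
  coeff of dx ∧ dy: -3*y + z
  coeff of dx ∧ dz: -x + 2*z
  coeff of dy ∧ dz: -x
Step 2: Apply d again to each 2-form coefficient. The only possible 3-form in R^3 is dx ∧ dy ∧ dz, with coefficient
  ∂(coeff of dy∧dz)/∂x - ∂(coeff of dx∧dz)/∂y + ∂(coeff of dx∧dy)/∂z
  = ∂/∂x (-x) - ∂/∂y (-x + 2*z) + ∂/∂z (-3*y + z).
Each of these terms simplifies to sums of mixed partials that cancel in pairs. The result is 0 (by equality of mixed partials for smooth functions — Schwarz / Clairaut).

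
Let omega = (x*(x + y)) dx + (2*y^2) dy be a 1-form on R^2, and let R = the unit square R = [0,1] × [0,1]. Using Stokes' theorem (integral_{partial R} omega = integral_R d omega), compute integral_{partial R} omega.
integral_(partial R) omega = -1/2

Stokes: integral_partial_R omega = integral_R d omega with d omega = (∂Q/∂x - ∂P/∂y) dx ∧ dy.
  ∂Q/∂x = 0
  ∂P/∂y = x
  integrand = ∂Q/∂x - ∂P/∂y = -x.
Integrating over R: integral_0^1 integral_0^1 (-x) dx dy = -1/2.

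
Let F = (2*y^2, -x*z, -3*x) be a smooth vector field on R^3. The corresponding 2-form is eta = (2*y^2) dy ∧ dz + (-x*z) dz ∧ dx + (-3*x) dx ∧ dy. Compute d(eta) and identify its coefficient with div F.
d(eta) = (0) dx ∧ dy ∧ dz; div F = 0

For a 2-form in R^3 of the form above, applying d gives a 3-form with coefficient ∂P/∂x + ∂Q/∂y + ∂R/∂z:
  ∂P/∂x = 0
  ∂Q/∂y = 0
  ∂R/∂z = 0
Sum = 0, which is exactly div F.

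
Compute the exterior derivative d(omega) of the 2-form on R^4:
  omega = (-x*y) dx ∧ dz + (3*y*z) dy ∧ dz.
d(omega) = (x) dx ∧ dy ∧ dz

For a 2-form omega = sum_{i<j} g_{ij} dx_i ∧ dx_j, the exterior derivative is
  d(omega) = sum_{i<j} d(g_{ij}) ∧ dx_i ∧ dx_j = sum_{i<j, k} (∂g_{ij}/∂x_k) dx_k ∧ dx_i ∧ dx_j.
Expand each term, using dx_k ∧ dx_i ∧ dx_j = sgn(permutation) dx_{(a)} ∧ dx_{(b)} ∧ dx_{(c)} with (a < b < c) sorted:
  d(-x*y) includes (∂/∂y)(-x*y) dy = (-x) dy, which multiplied by dx ∧ dz gives (x) dx ∧ dy ∧ dz
Collecting like 3-forms: d(omega) = (x) dx ∧ dy ∧ dz.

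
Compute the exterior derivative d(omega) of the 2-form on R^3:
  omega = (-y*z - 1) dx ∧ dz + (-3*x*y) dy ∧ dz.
d(omega) = (-3*y + z) dx ∧ dy ∧ dz

For a 2-form omega = sum_{i<j} g_{ij} dx_i ∧ dx_j, the exterior derivative is
  d(omega) = sum_{i<j} d(g_{ij}) ∧ dx_i ∧ dx_j = sum_{i<j, k} (∂g_{ij}/∂x_k) dx_k ∧ dx_i ∧ dx_j.
Expand each term, using dx_k ∧ dx_i ∧ dx_j = sgn(permutation) dx_{(a)} ∧ dx_{(b)} ∧ dx_{(c)} with (a < b < c) sorted:
  d(-y*z - 1) includes (∂/∂y)(-y*z - 1) dy = (-z) dy, which multiplied by dx ∧ dz gives (z) dx ∧ dy ∧ dz
  d(-3*x*y) includes (∂/∂x)(-3*x*y) dx = (-3*y) dx, which multiplied by dy ∧ dz gives (-3*y) dx ∧ dy ∧ dz
Collecting like 3-forms: d(omega) = (-3*y + z) dx ∧ dy ∧ dz.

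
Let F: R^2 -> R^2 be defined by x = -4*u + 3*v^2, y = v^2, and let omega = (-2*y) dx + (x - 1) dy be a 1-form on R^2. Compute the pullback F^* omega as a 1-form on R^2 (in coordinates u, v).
F^* omega = (8*v^2) du + (2*v*(-4*u - 3*v^2 - 1)) dv

Using F^*(f dg) = (f ∘ F) d(g ∘ F), substitute each coordinate x_i by F_i(u, v) in f_i, and replace dx_i by d F_i = (∂F_i/∂u) du + (∂F_i/∂v) dv.
  For the x component: f_1(F) = -2*v^2; d F_1 = (-4) du + (6*v) dv
  For the y component: f_2(F) = -4*u + 3*v^2 - 1; d F_2 = (0) du + (2*v) dv
Combining and collecting du, dv coefficients:
  coeff of du: 8*v^2
  coeff of dv: 2*v*(-4*u - 3*v^2 - 1)
F^* omega = (8*v^2) du + (2*v*(-4*u - 3*v^2 - 1)) dv.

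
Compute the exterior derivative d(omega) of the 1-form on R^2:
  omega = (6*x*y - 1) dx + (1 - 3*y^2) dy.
d(omega) = (-6*x) dx ∧ dy

For a 1-form omega = sum_i f_i dx_i, the exterior derivative is
  d(omega) = sum_{i < j} (∂f_j/∂x_i - ∂f_i/∂x_j) dx_i ∧ dx_j.
  coefficient of dx ∧ dy: ∂f_2/∂x - ∂f_1/∂y = ∂(1 - 3*y^2)/∂x - ∂(6*x*y - 1)/∂y = -6*x
Assembling: d(omega) = (-6*x) dx ∧ dy.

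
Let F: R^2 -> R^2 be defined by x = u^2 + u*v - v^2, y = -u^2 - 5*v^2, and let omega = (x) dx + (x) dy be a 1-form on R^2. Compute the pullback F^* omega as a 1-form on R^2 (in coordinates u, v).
F^* omega = (v*(u^2 + u*v - v^2)) du + (u^3 - 11*u^2*v - 13*u*v^2 + 12*v^3) dv

Using F^*(f dg) = (f ∘ F) d(g ∘ F), substitute each coordinate x_i by F_i(u, v) in f_i, and replace dx_i by d F_i = (∂F_i/∂u) du + (∂F_i/∂v) dv.
  For the x component: f_1(F) = u^2 + u*v - v^2; d F_1 = (2*u + v) du + (u - 2*v) dv
  For the y component: f_2(F) = u^2 + u*v - v^2; d F_2 = (-2*u) du + (-10*v) dv
Combining and collecting du, dv coefficients:
  coeff of du: v*(u^2 + u*v - v^2)
  coeff of dv: u^3 - 11*u^2*v - 13*u*v^2 + 12*v^3
F^* omega = (v*(u^2 + u*v - v^2)) du + (u^3 - 11*u^2*v - 13*u*v^2 + 12*v^3) dv.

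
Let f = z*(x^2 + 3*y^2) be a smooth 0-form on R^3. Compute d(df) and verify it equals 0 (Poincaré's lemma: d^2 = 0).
d(df) = 0

Step 1: df = sum_i (∂f/∂x_i) dx_i = (2*x*z) dx + (6*y*z) dy + (x^2 + 3*y^2) dz.
Step 2: Apply d again. Using the 1-form formula, the coefficient of dx ∧ dy in d(df) is ∂^2 f/∂x ∂y - ∂^2 f/∂y ∂x = (0) - (0) = 0 (equality of mixed partials for smooth f).
Similarly for dx ∧ dz and dy ∧ dz — all coefficients vanish. So d(df) = 0.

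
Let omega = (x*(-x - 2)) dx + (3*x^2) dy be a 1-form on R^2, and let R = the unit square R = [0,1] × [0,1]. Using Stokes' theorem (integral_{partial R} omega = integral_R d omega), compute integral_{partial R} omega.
integral_(partial R) omega = 3

Stokes: integral_partial_R omega = integral_R d omega with d omega = (∂Q/∂x - ∂P/∂y) dx ∧ dy.
  ∂Q/∂x = 6*x
  ∂P/∂y = 0
  integrand = ∂Q/∂x - ∂P/∂y = 6*x.
Integrating over R: integral_0^1 integral_0^1 (6*x) dx dy = 3.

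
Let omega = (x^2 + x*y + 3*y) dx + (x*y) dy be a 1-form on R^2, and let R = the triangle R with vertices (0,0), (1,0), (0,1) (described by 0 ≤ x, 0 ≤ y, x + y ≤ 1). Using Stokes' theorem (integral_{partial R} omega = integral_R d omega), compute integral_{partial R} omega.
integral_(partial R) omega = -3/2

Stokes: integral_partial_R omega = integral_R d omega with d omega = (∂Q/∂x - ∂P/∂y) dx ∧ dy.
  ∂Q/∂x = y
  ∂P/∂y = x + 3
  integrand = ∂Q/∂x - ∂P/∂y = -x + y - 3.
Integrating over R: integral_0^1 integral_0^{1-x} (-x + y - 3) dy dx = -3/2.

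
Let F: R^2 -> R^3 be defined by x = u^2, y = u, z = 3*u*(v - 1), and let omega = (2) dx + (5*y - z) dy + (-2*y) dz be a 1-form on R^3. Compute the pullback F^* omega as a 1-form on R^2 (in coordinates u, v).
F^* omega = (9*u*(2 - v)) du + (-6*u^2) dv

Using F^*(f dg) = (f ∘ F) d(g ∘ F), substitute each coordinate x_i by F_i(u, v) in f_i, and replace dx_i by d F_i = (∂F_i/∂u) du + (∂F_i/∂v) dv.
  For the x component: f_1(F) = 2; d F_1 = (2*u) du + (0) dv
  For the y component: f_2(F) = u*(8 - 3*v); d F_2 = (1) du + (0) dv
  For the z component: f_3(F) = -2*u; d F_3 = (3*v - 3) du + (3*u) dv
Combining and collecting du, dv coefficients:
  coeff of du: 9*u*(2 - v)
  coeff of dv: -6*u^2
F^* omega = (9*u*(2 - v)) du + (-6*u^2) dv.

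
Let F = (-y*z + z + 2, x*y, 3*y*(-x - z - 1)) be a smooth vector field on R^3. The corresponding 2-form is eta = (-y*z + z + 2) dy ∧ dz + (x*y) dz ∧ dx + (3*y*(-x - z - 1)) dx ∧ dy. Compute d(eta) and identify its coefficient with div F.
d(eta) = (x - 3*y) dx ∧ dy ∧ dz; div F = x - 3*y

For a 2-form in R^3 of the form above, applying d gives a 3-form with coefficient ∂P/∂x + ∂Q/∂y + ∂R/∂z:
  ∂P/∂x = 0
  ∂Q/∂y = x
  ∂R/∂z = -3*y
Sum = x - 3*y, which is exactly div F.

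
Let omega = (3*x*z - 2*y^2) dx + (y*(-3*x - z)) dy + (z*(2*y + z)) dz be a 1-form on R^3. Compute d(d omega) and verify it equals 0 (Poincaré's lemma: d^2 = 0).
d(d omega) = 0

Step 1: d omega = sum_{i<j} (∂f_j/∂x_i - ∂f_i/∂x_j) dx_i ∧ dx_j:
  coeff of dx ∧ dy: y
  coeff of dx ∧ dz: -3*x
  coeff of dy ∧ dz: y + 2*z
Step 2: Apply d again to each 2-form coefficient. The only possible 3-form in R^3 is dx ∧ dy ∧ dz, with coefficient
  ∂(coeff of dy∧dz)/∂x - ∂(coeff of dx∧dz)/∂y + ∂(coeff of dx∧dy)/∂z
  = ∂/∂x (y + 2*z) - ∂/∂y (-3*x) + ∂/∂z (y).
Each of these terms simplifies to sums of mixed partials that cancel in pairs. The result is 0 (by equality of mixed partials for smooth functions — Schwarz / Clairaut).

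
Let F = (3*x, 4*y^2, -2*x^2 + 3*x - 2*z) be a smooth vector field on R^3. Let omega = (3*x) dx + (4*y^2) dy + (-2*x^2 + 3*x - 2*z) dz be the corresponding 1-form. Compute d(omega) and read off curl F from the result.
d(omega) = (0) dy ∧ dz + (4*x - 3) dz ∧ dx + (0) dx ∧ dy; curl F = (0, 4*x - 3, 0)

d omega = sum_{i<j} (∂f_j/∂x_i - ∂f_i/∂x_j) dx_i ∧ dx_j. Under the identification (dy ∧ dz, dz ∧ dx, dx ∧ dy) ↔ (e_x, e_y, e_z), the coefficients are exactly the components of curl F. Compute:
  ∂R/∂y - ∂Q/∂z = (0) - (0) = 0
  ∂P/∂z - ∂R/∂x = (0) - (3 - 4*x) = 4*x - 3
  ∂Q/∂x - ∂P/∂y = (0) - (0) = 0.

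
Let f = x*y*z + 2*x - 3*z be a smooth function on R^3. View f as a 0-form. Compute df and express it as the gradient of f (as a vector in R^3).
df = (y*z + 2) dx + (x*z) dy + (x*y - 3) dz; grad f = (y*z + 2, x*z, x*y - 3)

For a 0-form f, d f = (∂f/∂x) dx + (∂f/∂y) dy + (∂f/∂z) dz. The components of the vector representation are exactly the entries of grad f in Cartesian coordinates:
  ∂f/∂x = y*z + 2
  ∂f/∂y = x*z
  ∂f/∂z = x*y - 3.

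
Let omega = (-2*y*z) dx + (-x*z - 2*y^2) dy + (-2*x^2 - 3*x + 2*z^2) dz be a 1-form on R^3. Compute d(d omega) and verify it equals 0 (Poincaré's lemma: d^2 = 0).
d(d omega) = 0

Step 1: d omega = sum_{i<j} (∂f_j/∂x_i - ∂f_i/∂x_j) dx_i ∧ dx_j:
  coeff of dx ∧ dy: z
  coeff of dx ∧ dz: -4*x + 2*y - 3
  coeff of dy ∧ dz: x
Step 2: Apply d again to each 2-form coefficient. The only possible 3-form in R^3 is dx ∧ dy ∧ dz, with coefficient
  ∂(coeff of dy∧dz)/∂x - ∂(coeff of dx∧dz)/∂y + ∂(coeff of dx∧dy)/∂z
  = ∂/∂x (x) - ∂/∂y (-4*x + 2*y - 3) + ∂/∂z (z).
Each of these terms simplifies to sums of mixed partials that cancel in pairs. The result is 0 (by equality of mixed partials for smooth functions — Schwarz / Clairaut).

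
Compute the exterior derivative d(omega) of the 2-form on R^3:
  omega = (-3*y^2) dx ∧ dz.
d(omega) = (6*y) dx ∧ dy ∧ dz

For a 2-form omega = sum_{i<j} g_{ij} dx_i ∧ dx_j, the exterior derivative is
  d(omega) = sum_{i<j} d(g_{ij}) ∧ dx_i ∧ dx_j = sum_{i<j, k} (∂g_{ij}/∂x_k) dx_k ∧ dx_i ∧ dx_j.
Expand each term, using dx_k ∧ dx_i ∧ dx_j = sgn(permutation) dx_{(a)} ∧ dx_{(b)} ∧ dx_{(c)} with (a < b < c) sorted:
  d(-3*y^2) includes (∂/∂y)(-3*y^2) dy = (-6*y) dy, which multiplied by dx ∧ dz gives (6*y) dx ∧ dy ∧ dz
Collecting like 3-forms: d(omega) = (6*y) dx ∧ dy ∧ dz.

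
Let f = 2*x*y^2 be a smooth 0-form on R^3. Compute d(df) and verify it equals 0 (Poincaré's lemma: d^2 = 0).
d(df) = 0

Step 1: df = sum_i (∂f/∂x_i) dx_i = (2*y^2) dx + (4*x*y) dy + (0) dz.
Step 2: Apply d again. Using the 1-form formula, the coefficient of dx ∧ dy in d(df) is ∂^2 f/∂x ∂y - ∂^2 f/∂y ∂x = (4*y) - (4*y) = 0 (equality of mixed partials for smooth f).
Similarly for dx ∧ dz and dy ∧ dz — all coefficients vanish. So d(df) = 0.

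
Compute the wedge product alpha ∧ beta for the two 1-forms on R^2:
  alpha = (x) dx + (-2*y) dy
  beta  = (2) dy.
alpha ∧ beta = (2*x) dx ∧ dy

Distribute the wedge, using dx_i ∧ dx_j = -dx_j ∧ dx_i and dx_i ∧ dx_i = 0. For each pair (i, j) with i < j, the coefficient of dx_i ∧ dx_j in alpha ∧ beta is (alpha_i * beta_j - alpha_j * beta_i). Collecting: alpha ∧ beta = (2*x) dx ∧ dy.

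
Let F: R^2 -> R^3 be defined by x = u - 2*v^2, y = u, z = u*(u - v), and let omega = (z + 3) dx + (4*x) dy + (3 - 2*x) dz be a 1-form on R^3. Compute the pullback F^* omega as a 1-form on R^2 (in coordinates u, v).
F^* omega = (-3*u^2 + 8*u*v^2 + u*v + 10*u - 4*v^3 - 8*v^2 - 3*v + 3) du + (-4*u^2*v + 2*u^2 - 3*u - 12*v) dv

Using F^*(f dg) = (f ∘ F) d(g ∘ F), substitute each coordinate x_i by F_i(u, v) in f_i, and replace dx_i by d F_i = (∂F_i/∂u) du + (∂F_i/∂v) dv.
  For the x component: f_1(F) = u^2 - u*v + 3; d F_1 = (1) du + (-4*v) dv
  For the y component: f_2(F) = 4*u - 8*v^2; d F_2 = (1) du + (0) dv
  For the z component: f_3(F) = -2*u + 4*v^2 + 3; d F_3 = (2*u - v) du + (-u) dv
Combining and collecting du, dv coefficients:
  coeff of du: -3*u^2 + 8*u*v^2 + u*v + 10*u - 4*v^3 - 8*v^2 - 3*v + 3
  coeff of dv: -4*u^2*v + 2*u^2 - 3*u - 12*v
F^* omega = (-3*u^2 + 8*u*v^2 + u*v + 10*u - 4*v^3 - 8*v^2 - 3*v + 3) du + (-4*u^2*v + 2*u^2 - 3*u - 12*v) dv.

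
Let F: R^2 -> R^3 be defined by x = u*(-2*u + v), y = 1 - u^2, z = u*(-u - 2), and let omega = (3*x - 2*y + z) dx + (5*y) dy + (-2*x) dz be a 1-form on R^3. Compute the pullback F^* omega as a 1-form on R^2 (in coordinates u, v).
F^* omega = (22*u^3 - 13*u^2*v + 3*u*v^2 + 2*u*v - 2*u - 2*v) du + (u*(-5*u^2 + 3*u*v - 2*u - 2)) dv

Using F^*(f dg) = (f ∘ F) d(g ∘ F), substitute each coordinate x_i by F_i(u, v) in f_i, and replace dx_i by d F_i = (∂F_i/∂u) du + (∂F_i/∂v) dv.
  For the x component: f_1(F) = -5*u^2 + 3*u*v - 2*u - 2; d F_1 = (-4*u + v) du + (u) dv
  For the y component: f_2(F) = 5 - 5*u^2; d F_2 = (-2*u) du + (0) dv
  For the z component: f_3(F) = 2*u*(2*u - v); d F_3 = (-2*u - 2) du + (0) dv
Combining and collecting du, dv coefficients:
  coeff of du: 22*u^3 - 13*u^2*v + 3*u*v^2 + 2*u*v - 2*u - 2*v
  coeff of dv: u*(-5*u^2 + 3*u*v - 2*u - 2)
F^* omega = (22*u^3 - 13*u^2*v + 3*u*v^2 + 2*u*v - 2*u - 2*v) du + (u*(-5*u^2 + 3*u*v - 2*u - 2)) dv.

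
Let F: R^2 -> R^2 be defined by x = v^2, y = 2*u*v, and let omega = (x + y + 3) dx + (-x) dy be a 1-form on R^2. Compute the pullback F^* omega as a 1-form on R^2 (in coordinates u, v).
F^* omega = (-2*v^3) du + (2*v*(u*v + v^2 + 3)) dv

Using F^*(f dg) = (f ∘ F) d(g ∘ F), substitute each coordinate x_i by F_i(u, v) in f_i, and replace dx_i by d F_i = (∂F_i/∂u) du + (∂F_i/∂v) dv.
  For the x component: f_1(F) = 2*u*v + v^2 + 3; d F_1 = (0) du + (2*v) dv
  For the y component: f_2(F) = -v^2; d F_2 = (2*v) du + (2*u) dv
Combining and collecting du, dv coefficients:
  coeff of du: -2*v^3
  coeff of dv: 2*v*(u*v + v^2 + 3)
F^* omega = (-2*v^3) du + (2*v*(u*v + v^2 + 3)) dv.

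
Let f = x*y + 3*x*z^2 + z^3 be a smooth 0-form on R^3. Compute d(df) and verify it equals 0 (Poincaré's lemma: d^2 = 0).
d(df) = 0

Step 1: df = sum_i (∂f/∂x_i) dx_i = (y + 3*z^2) dx + (x) dy + (3*z*(2*x + z)) dz.
Step 2: Apply d again. Using the 1-form formula, the coefficient of dx ∧ dy in d(df) is ∂^2 f/∂x ∂y - ∂^2 f/∂y ∂x = (1) - (1) = 0 (equality of mixed partials for smooth f).
Similarly for dx ∧ dz and dy ∧ dz — all coefficients vanish. So d(df) = 0.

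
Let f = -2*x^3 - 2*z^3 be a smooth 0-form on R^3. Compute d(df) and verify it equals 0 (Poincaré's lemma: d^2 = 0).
d(df) = 0

Step 1: df = sum_i (∂f/∂x_i) dx_i = (-6*x^2) dx + (0) dy + (-6*z^2) dz.
Step 2: Apply d again. Using the 1-form formula, the coefficient of dx ∧ dy in d(df) is ∂^2 f/∂x ∂y - ∂^2 f/∂y ∂x = (0) - (0) = 0 (equality of mixed partials for smooth f).
Similarly for dx ∧ dz and dy ∧ dz — all coefficients vanish. So d(df) = 0.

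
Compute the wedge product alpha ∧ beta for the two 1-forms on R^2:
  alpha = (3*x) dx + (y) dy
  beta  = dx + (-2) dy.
alpha ∧ beta = (-6*x - y) dx ∧ dy

Distribute the wedge, using dx_i ∧ dx_j = -dx_j ∧ dx_i and dx_i ∧ dx_i = 0. For each pair (i, j) with i < j, the coefficient of dx_i ∧ dx_j in alpha ∧ beta is (alpha_i * beta_j - alpha_j * beta_i). Collecting: alpha ∧ beta = (-6*x - y) dx ∧ dy.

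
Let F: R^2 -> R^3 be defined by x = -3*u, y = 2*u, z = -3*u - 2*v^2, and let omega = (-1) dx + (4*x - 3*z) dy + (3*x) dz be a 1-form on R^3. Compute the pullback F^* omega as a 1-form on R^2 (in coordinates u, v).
F^* omega = (21*u + 12*v^2 + 3) du + (36*u*v) dv

Using F^*(f dg) = (f ∘ F) d(g ∘ F), substitute each coordinate x_i by F_i(u, v) in f_i, and replace dx_i by d F_i = (∂F_i/∂u) du + (∂F_i/∂v) dv.
  For the x component: f_1(F) = -1; d F_1 = (-3) du + (0) dv
  For the y component: f_2(F) = -3*u + 6*v^2; d F_2 = (2) du + (0) dv
  For the z component: f_3(F) = -9*u; d F_3 = (-3) du + (-4*v) dv
Combining and collecting du, dv coefficients:
  coeff of du: 21*u + 12*v^2 + 3
  coeff of dv: 36*u*v
F^* omega = (21*u + 12*v^2 + 3) du + (36*u*v) dv.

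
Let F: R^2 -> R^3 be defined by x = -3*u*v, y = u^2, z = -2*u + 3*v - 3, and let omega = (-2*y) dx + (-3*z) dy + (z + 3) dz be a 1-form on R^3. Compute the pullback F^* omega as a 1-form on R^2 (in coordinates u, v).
F^* omega = (6*u^2*v + 12*u^2 - 18*u*v + 22*u - 6*v) du + (6*u^3 - 6*u + 9*v) dv

Using F^*(f dg) = (f ∘ F) d(g ∘ F), substitute each coordinate x_i by F_i(u, v) in f_i, and replace dx_i by d F_i = (∂F_i/∂u) du + (∂F_i/∂v) dv.
  For the x component: f_1(F) = -2*u^2; d F_1 = (-3*v) du + (-3*u) dv
  For the y component: f_2(F) = 6*u - 9*v + 9; d F_2 = (2*u) du + (0) dv
  For the z component: f_3(F) = -2*u + 3*v; d F_3 = (-2) du + (3) dv
Combining and collecting du, dv coefficients:
  coeff of du: 6*u^2*v + 12*u^2 - 18*u*v + 22*u - 6*v
  coeff of dv: 6*u^3 - 6*u + 9*v
F^* omega = (6*u^2*v + 12*u^2 - 18*u*v + 22*u - 6*v) du + (6*u^3 - 6*u + 9*v) dv.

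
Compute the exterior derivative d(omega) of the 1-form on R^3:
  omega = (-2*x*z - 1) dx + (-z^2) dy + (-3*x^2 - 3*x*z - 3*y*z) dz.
d(omega) = (-4*x - 3*z) dx ∧ dz + (-z) dy ∧ dz

For a 1-form omega = sum_i f_i dx_i, the exterior derivative is
  d(omega) = sum_{i < j} (∂f_j/∂x_i - ∂f_i/∂x_j) dx_i ∧ dx_j.
  coefficient of dx ∧ dz: ∂f_3/∂x - ∂f_1/∂z = ∂(-3*x^2 - 3*x*z - 3*y*z)/∂x - ∂(-2*x*z - 1)/∂z = -4*x - 3*z
  coefficient of dy ∧ dz: ∂f_3/∂y - ∂f_2/∂z = ∂(-3*x^2 - 3*x*z - 3*y*z)/∂y - ∂(-z^2)/∂z = -z
Assembling: d(omega) = (-4*x - 3*z) dx ∧ dz + (-z) dy ∧ dz.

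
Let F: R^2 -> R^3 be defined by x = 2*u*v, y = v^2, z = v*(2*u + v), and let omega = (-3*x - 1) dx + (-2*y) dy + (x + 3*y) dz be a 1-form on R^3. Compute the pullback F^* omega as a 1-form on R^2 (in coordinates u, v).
F^* omega = (2*v*(-4*u*v + 3*v^2 - 1)) du + (-8*u^2*v + 10*u*v^2 - 2*u + 2*v^3) dv

Using F^*(f dg) = (f ∘ F) d(g ∘ F), substitute each coordinate x_i by F_i(u, v) in f_i, and replace dx_i by d F_i = (∂F_i/∂u) du + (∂F_i/∂v) dv.
  For the x component: f_1(F) = -6*u*v - 1; d F_1 = (2*v) du + (2*u) dv
  For the y component: f_2(F) = -2*v^2; d F_2 = (0) du + (2*v) dv
  For the z component: f_3(F) = v*(2*u + 3*v); d F_3 = (2*v) du + (2*u + 2*v) dv
Combining and collecting du, dv coefficients:
  coeff of du: 2*v*(-4*u*v + 3*v^2 - 1)
  coeff of dv: -8*u^2*v + 10*u*v^2 - 2*u + 2*v^3
F^* omega = (2*v*(-4*u*v + 3*v^2 - 1)) du + (-8*u^2*v + 10*u*v^2 - 2*u + 2*v^3) dv.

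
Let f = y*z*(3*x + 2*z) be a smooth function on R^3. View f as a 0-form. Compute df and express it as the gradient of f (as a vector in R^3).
df = (3*y*z) dx + (z*(3*x + 2*z)) dy + (y*(3*x + 4*z)) dz; grad f = (3*y*z, z*(3*x + 2*z), y*(3*x + 4*z))

For a 0-form f, d f = (∂f/∂x) dx + (∂f/∂y) dy + (∂f/∂z) dz. The components of the vector representation are exactly the entries of grad f in Cartesian coordinates:
  ∂f/∂x = 3*y*z
  ∂f/∂y = z*(3*x + 2*z)
  ∂f/∂z = y*(3*x + 4*z).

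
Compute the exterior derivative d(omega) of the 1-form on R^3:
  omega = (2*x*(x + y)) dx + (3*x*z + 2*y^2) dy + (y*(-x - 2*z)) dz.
d(omega) = (-2*x + 3*z) dx ∧ dy + (-y) dx ∧ dz + (-4*x - 2*z) dy ∧ dz

For a 1-form omega = sum_i f_i dx_i, the exterior derivative is
  d(omega) = sum_{i < j} (∂f_j/∂x_i - ∂f_i/∂x_j) dx_i ∧ dx_j.
  coefficient of dx ∧ dy: ∂f_2/∂x - ∂f_1/∂y = ∂(3*x*z + 2*y^2)/∂x - ∂(2*x*(x + y))/∂y = -2*x + 3*z
  coefficient of dx ∧ dz: ∂f_3/∂x - ∂f_1/∂z = ∂(y*(-x - 2*z))/∂x - ∂(2*x*(x + y))/∂z = -y
  coefficient of dy ∧ dz: ∂f_3/∂y - ∂f_2/∂z = ∂(y*(-x - 2*z))/∂y - ∂(3*x*z + 2*y^2)/∂z = -4*x - 2*z
Assembling: d(omega) = (-2*x + 3*z) dx ∧ dy + (-y) dx ∧ dz + (-4*x - 2*z) dy ∧ dz.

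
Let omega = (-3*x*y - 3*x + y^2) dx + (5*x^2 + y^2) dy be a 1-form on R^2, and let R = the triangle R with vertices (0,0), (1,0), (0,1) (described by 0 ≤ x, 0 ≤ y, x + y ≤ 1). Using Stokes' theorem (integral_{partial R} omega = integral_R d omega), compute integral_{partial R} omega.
integral_(partial R) omega = 11/6

Stokes: integral_partial_R omega = integral_R d omega with d omega = (∂Q/∂x - ∂P/∂y) dx ∧ dy.
  ∂Q/∂x = 10*x
  ∂P/∂y = -3*x + 2*y
  integrand = ∂Q/∂x - ∂P/∂y = 13*x - 2*y.
Integrating over R: integral_0^1 integral_0^{1-x} (13*x - 2*y) dy dx = 11/6.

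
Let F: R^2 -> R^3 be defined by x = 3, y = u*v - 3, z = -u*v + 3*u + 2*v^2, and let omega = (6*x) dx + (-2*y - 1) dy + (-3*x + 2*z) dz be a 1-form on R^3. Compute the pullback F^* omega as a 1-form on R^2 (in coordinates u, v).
F^* omega = (-12*u*v + 18*u - 4*v^3 + 12*v^2 + 14*v - 27) du + (-6*u^2 - 12*u*v^2 + 24*u*v + 14*u + 16*v^3 - 36*v) dv

Using F^*(f dg) = (f ∘ F) d(g ∘ F), substitute each coordinate x_i by F_i(u, v) in f_i, and replace dx_i by d F_i = (∂F_i/∂u) du + (∂F_i/∂v) dv.
  For the x component: f_1(F) = 18; d F_1 = (0) du + (0) dv
  For the y component: f_2(F) = -2*u*v + 5; d F_2 = (v) du + (u) dv
  For the z component: f_3(F) = -2*u*v + 6*u + 4*v^2 - 9; d F_3 = (3 - v) du + (-u + 4*v) dv
Combining and collecting du, dv coefficients:
  coeff of du: -12*u*v + 18*u - 4*v^3 + 12*v^2 + 14*v - 27
  coeff of dv: -6*u^2 - 12*u*v^2 + 24*u*v + 14*u + 16*v^3 - 36*v
F^* omega = (-12*u*v + 18*u - 4*v^3 + 12*v^2 + 14*v - 27) du + (-6*u^2 - 12*u*v^2 + 24*u*v + 14*u + 16*v^3 - 36*v) dv.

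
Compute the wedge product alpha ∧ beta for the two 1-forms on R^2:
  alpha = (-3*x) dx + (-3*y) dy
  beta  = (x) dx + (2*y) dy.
alpha ∧ beta = (-3*x*y) dx ∧ dy

Distribute the wedge, using dx_i ∧ dx_j = -dx_j ∧ dx_i and dx_i ∧ dx_i = 0. For each pair (i, j) with i < j, the coefficient of dx_i ∧ dx_j in alpha ∧ beta is (alpha_i * beta_j - alpha_j * beta_i). Collecting: alpha ∧ beta = (-3*x*y) dx ∧ dy.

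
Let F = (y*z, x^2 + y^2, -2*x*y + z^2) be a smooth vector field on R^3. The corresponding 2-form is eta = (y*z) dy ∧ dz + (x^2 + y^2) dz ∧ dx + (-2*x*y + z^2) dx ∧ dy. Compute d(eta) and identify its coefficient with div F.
d(eta) = (2*y + 2*z) dx ∧ dy ∧ dz; div F = 2*y + 2*z

For a 2-form in R^3 of the form above, applying d gives a 3-form with coefficient ∂P/∂x + ∂Q/∂y + ∂R/∂z:
  ∂P/∂x = 0
  ∂Q/∂y = 2*y
  ∂R/∂z = 2*z
Sum = 2*y + 2*z, which is exactly div F.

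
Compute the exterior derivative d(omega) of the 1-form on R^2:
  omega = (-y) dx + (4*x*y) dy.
d(omega) = (4*y + 1) dx ∧ dy

For a 1-form omega = sum_i f_i dx_i, the exterior derivative is
  d(omega) = sum_{i < j} (∂f_j/∂x_i - ∂f_i/∂x_j) dx_i ∧ dx_j.
  coefficient of dx ∧ dy: ∂f_2/∂x - ∂f_1/∂y = ∂(4*x*y)/∂x - ∂(-y)/∂y = 4*y + 1
Assembling: d(omega) = (4*y + 1) dx ∧ dy.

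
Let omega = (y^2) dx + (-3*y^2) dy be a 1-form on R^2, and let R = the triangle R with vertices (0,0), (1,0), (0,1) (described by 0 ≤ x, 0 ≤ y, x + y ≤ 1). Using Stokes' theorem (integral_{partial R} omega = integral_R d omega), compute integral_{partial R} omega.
integral_(partial R) omega = -1/3

Stokes: integral_partial_R omega = integral_R d omega with d omega = (∂Q/∂x - ∂P/∂y) dx ∧ dy.
  ∂Q/∂x = 0
  ∂P/∂y = 2*y
  integrand = ∂Q/∂x - ∂P/∂y = -2*y.
Integrating over R: integral_0^1 integral_0^{1-x} (-2*y) dy dx = -1/3.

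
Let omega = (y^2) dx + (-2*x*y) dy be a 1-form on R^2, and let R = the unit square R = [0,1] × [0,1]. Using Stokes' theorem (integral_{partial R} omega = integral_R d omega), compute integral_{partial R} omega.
integral_(partial R) omega = -2

Stokes: integral_partial_R omega = integral_R d omega with d omega = (∂Q/∂x - ∂P/∂y) dx ∧ dy.
  ∂Q/∂x = -2*y
  ∂P/∂y = 2*y
  integrand = ∂Q/∂x - ∂P/∂y = -4*y.
Integrating over R: integral_0^1 integral_0^1 (-4*y) dx dy = -2.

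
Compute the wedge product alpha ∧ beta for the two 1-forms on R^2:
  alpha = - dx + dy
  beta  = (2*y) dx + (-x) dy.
alpha ∧ beta = (x - 2*y) dx ∧ dy

Distribute the wedge, using dx_i ∧ dx_j = -dx_j ∧ dx_i and dx_i ∧ dx_i = 0. For each pair (i, j) with i < j, the coefficient of dx_i ∧ dx_j in alpha ∧ beta is (alpha_i * beta_j - alpha_j * beta_i). Collecting: alpha ∧ beta = (x - 2*y) dx ∧ dy.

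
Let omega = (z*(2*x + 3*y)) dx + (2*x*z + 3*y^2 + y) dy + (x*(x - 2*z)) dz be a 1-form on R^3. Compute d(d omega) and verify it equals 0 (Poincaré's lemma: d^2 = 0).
d(d omega) = 0

Step 1: d omega = sum_{i<j} (∂f_j/∂x_i - ∂f_i/∂x_j) dx_i ∧ dx_j:
  coeff of dx ∧ dy: -z
  coeff of dx ∧ dz: -3*y - 2*z
  coeff of dy ∧ dz: -2*x
Step 2: Apply d again to each 2-form coefficient. The only possible 3-form in R^3 is dx ∧ dy ∧ dz, with coefficient
  ∂(coeff of dy∧dz)/∂x - ∂(coeff of dx∧dz)/∂y + ∂(coeff of dx∧dy)/∂z
  = ∂/∂x (-2*x) - ∂/∂y (-3*y - 2*z) + ∂/∂z (-z).
Each of these terms simplifies to sums of mixed partials that cancel in pairs. The result is 0 (by equality of mixed partials for smooth functions — Schwarz / Clairaut).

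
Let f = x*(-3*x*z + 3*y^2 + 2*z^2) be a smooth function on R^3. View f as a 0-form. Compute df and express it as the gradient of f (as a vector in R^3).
df = (-6*x*z + 3*y^2 + 2*z^2) dx + (6*x*y) dy + (x*(-3*x + 4*z)) dz; grad f = (-6*x*z + 3*y^2 + 2*z^2, 6*x*y, x*(-3*x + 4*z))

For a 0-form f, d f = (∂f/∂x) dx + (∂f/∂y) dy + (∂f/∂z) dz. The components of the vector representation are exactly the entries of grad f in Cartesian coordinates:
  ∂f/∂x = -6*x*z + 3*y^2 + 2*z^2
  ∂f/∂y = 6*x*y
  ∂f/∂z = x*(-3*x + 4*z).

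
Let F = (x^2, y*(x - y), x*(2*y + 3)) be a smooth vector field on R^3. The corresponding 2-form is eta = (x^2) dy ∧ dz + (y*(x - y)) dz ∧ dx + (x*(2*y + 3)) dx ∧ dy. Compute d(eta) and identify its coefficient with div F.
d(eta) = (3*x - 2*y) dx ∧ dy ∧ dz; div F = 3*x - 2*y

For a 2-form in R^3 of the form above, applying d gives a 3-form with coefficient ∂P/∂x + ∂Q/∂y + ∂R/∂z:
  ∂P/∂x = 2*x
  ∂Q/∂y = x - 2*y
  ∂R/∂z = 0
Sum = 3*x - 2*y, which is exactly div F.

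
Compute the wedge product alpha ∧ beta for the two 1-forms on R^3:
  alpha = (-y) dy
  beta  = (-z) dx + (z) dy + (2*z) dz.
alpha ∧ beta = (-y*z) dx ∧ dy + (-2*y*z) dy ∧ dz

Distribute the wedge, using dx_i ∧ dx_j = -dx_j ∧ dx_i and dx_i ∧ dx_i = 0. For each pair (i, j) with i < j, the coefficient of dx_i ∧ dx_j in alpha ∧ beta is (alpha_i * beta_j - alpha_j * beta_i). Collecting: alpha ∧ beta = (-y*z) dx ∧ dy + (-2*y*z) dy ∧ dz.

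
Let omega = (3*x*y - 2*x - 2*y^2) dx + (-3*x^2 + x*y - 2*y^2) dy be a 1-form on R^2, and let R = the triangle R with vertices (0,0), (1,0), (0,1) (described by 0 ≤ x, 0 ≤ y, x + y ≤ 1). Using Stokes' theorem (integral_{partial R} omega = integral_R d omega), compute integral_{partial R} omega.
integral_(partial R) omega = -2/3

Stokes: integral_partial_R omega = integral_R d omega with d omega = (∂Q/∂x - ∂P/∂y) dx ∧ dy.
  ∂Q/∂x = -6*x + y
  ∂P/∂y = 3*x - 4*y
  integrand = ∂Q/∂x - ∂P/∂y = -9*x + 5*y.
Integrating over R: integral_0^1 integral_0^{1-x} (-9*x + 5*y) dy dx = -2/3.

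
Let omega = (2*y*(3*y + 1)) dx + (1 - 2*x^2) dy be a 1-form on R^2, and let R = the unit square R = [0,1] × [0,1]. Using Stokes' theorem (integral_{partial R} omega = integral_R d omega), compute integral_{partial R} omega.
integral_(partial R) omega = -10

Stokes: integral_partial_R omega = integral_R d omega with d omega = (∂Q/∂x - ∂P/∂y) dx ∧ dy.
  ∂Q/∂x = -4*x
  ∂P/∂y = 12*y + 2
  integrand = ∂Q/∂x - ∂P/∂y = -4*x - 12*y - 2.
Integrating over R: integral_0^1 integral_0^1 (-4*x - 12*y - 2) dx dy = -10.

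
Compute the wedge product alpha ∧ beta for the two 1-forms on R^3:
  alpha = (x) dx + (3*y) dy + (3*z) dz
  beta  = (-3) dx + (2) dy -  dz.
alpha ∧ beta = (2*x + 9*y) dx ∧ dy + (-x + 9*z) dx ∧ dz + (-3*y - 6*z) dy ∧ dz

Distribute the wedge, using dx_i ∧ dx_j = -dx_j ∧ dx_i and dx_i ∧ dx_i = 0. For each pair (i, j) with i < j, the coefficient of dx_i ∧ dx_j in alpha ∧ beta is (alpha_i * beta_j - alpha_j * beta_i). Collecting: alpha ∧ beta = (2*x + 9*y) dx ∧ dy + (-x + 9*z) dx ∧ dz + (-3*y - 6*z) dy ∧ dz.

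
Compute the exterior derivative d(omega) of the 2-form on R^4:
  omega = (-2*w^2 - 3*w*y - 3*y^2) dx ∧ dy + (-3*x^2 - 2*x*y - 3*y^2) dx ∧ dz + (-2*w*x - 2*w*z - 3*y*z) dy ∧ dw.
d(omega) = (-6*w - 3*y) dx ∧ dy ∧ dw + (2*x + 6*y) dx ∧ dy ∧ dz + (2*w + 3*y) dy ∧ dz ∧ dw

For a 2-form omega = sum_{i<j} g_{ij} dx_i ∧ dx_j, the exterior derivative is
  d(omega) = sum_{i<j} d(g_{ij}) ∧ dx_i ∧ dx_j = sum_{i<j, k} (∂g_{ij}/∂x_k) dx_k ∧ dx_i ∧ dx_j.
Expand each term, using dx_k ∧ dx_i ∧ dx_j = sgn(permutation) dx_{(a)} ∧ dx_{(b)} ∧ dx_{(c)} with (a < b < c) sorted:
  d(-2*w^2 - 3*w*y - 3*y^2) includes (∂/∂w)(-2*w^2 - 3*w*y - 3*y^2) dw = (-4*w - 3*y) dw, which multiplied by dx ∧ dy gives (-4*w - 3*y) dx ∧ dy ∧ dw
  d(-3*x^2 - 2*x*y - 3*y^2) includes (∂/∂y)(-3*x^2 - 2*x*y - 3*y^2) dy = (-2*x - 6*y) dy, which multiplied by dx ∧ dz gives (2*x + 6*y) dx ∧ dy ∧ dz
  d(-2*w*x - 2*w*z - 3*y*z) includes (∂/∂x)(-2*w*x - 2*w*z - 3*y*z) dx = (-2*w) dx, which multiplied by dy ∧ dw gives (-2*w) dx ∧ dy ∧ dw
  d(-2*w*x - 2*w*z - 3*y*z) includes (∂/∂z)(-2*w*x - 2*w*z - 3*y*z) dz = (-2*w - 3*y) dz, which multiplied by dy ∧ dw gives (2*w + 3*y) dy ∧ dz ∧ dw
Collecting like 3-forms: d(omega) = (-6*w - 3*y) dx ∧ dy ∧ dw + (2*x + 6*y) dx ∧ dy ∧ dz + (2*w + 3*y) dy ∧ dz ∧ dw.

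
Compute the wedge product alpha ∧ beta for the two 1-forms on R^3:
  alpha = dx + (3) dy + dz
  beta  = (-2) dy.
alpha ∧ beta = (-2) dx ∧ dy + (2) dy ∧ dz

Distribute the wedge, using dx_i ∧ dx_j = -dx_j ∧ dx_i and dx_i ∧ dx_i = 0. For each pair (i, j) with i < j, the coefficient of dx_i ∧ dx_j in alpha ∧ beta is (alpha_i * beta_j - alpha_j * beta_i). Collecting: alpha ∧ beta = (-2) dx ∧ dy + (2) dy ∧ dz.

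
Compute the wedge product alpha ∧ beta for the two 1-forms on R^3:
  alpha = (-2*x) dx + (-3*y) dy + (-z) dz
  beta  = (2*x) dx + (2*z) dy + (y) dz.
alpha ∧ beta = (2*x*(3*y - 2*z)) dx ∧ dy + (2*x*(-y + z)) dx ∧ dz + (-3*y^2 + 2*z^2) dy ∧ dz

Distribute the wedge, using dx_i ∧ dx_j = -dx_j ∧ dx_i and dx_i ∧ dx_i = 0. For each pair (i, j) with i < j, the coefficient of dx_i ∧ dx_j in alpha ∧ beta is (alpha_i * beta_j - alpha_j * beta_i). Collecting: alpha ∧ beta = (2*x*(3*y - 2*z)) dx ∧ dy + (2*x*(-y + z)) dx ∧ dz + (-3*y^2 + 2*z^2) dy ∧ dz.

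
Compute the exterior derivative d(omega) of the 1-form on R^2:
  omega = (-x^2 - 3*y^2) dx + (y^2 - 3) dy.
d(omega) = (6*y) dx ∧ dy

For a 1-form omega = sum_i f_i dx_i, the exterior derivative is
  d(omega) = sum_{i < j} (∂f_j/∂x_i - ∂f_i/∂x_j) dx_i ∧ dx_j.
  coefficient of dx ∧ dy: ∂f_2/∂x - ∂f_1/∂y = ∂(y^2 - 3)/∂x - ∂(-x^2 - 3*y^2)/∂y = 6*y
Assembling: d(omega) = (6*y) dx ∧ dy.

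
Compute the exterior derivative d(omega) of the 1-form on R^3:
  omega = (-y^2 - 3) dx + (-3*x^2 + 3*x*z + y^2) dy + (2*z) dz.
d(omega) = (-6*x + 2*y + 3*z) dx ∧ dy + (-3*x) dy ∧ dz

For a 1-form omega = sum_i f_i dx_i, the exterior derivative is
  d(omega) = sum_{i < j} (∂f_j/∂x_i - ∂f_i/∂x_j) dx_i ∧ dx_j.
  coefficient of dx ∧ dy: ∂f_2/∂x - ∂f_1/∂y = ∂(-3*x^2 + 3*x*z + y^2)/∂x - ∂(-y^2 - 3)/∂y = -6*x + 2*y + 3*z
  coefficient of dy ∧ dz: ∂f_3/∂y - ∂f_2/∂z = ∂(2*z)/∂y - ∂(-3*x^2 + 3*x*z + y^2)/∂z = -3*x
Assembling: d(omega) = (-6*x + 2*y + 3*z) dx ∧ dy + (-3*x) dy ∧ dz.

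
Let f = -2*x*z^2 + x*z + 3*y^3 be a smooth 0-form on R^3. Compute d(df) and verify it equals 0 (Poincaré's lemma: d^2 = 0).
d(df) = 0

Step 1: df = sum_i (∂f/∂x_i) dx_i = (z*(1 - 2*z)) dx + (9*y^2) dy + (x*(1 - 4*z)) dz.
Step 2: Apply d again. Using the 1-form formula, the coefficient of dx ∧ dy in d(df) is ∂^2 f/∂x ∂y - ∂^2 f/∂y ∂x = (0) - (0) = 0 (equality of mixed partials for smooth f).
Similarly for dx ∧ dz and dy ∧ dz — all coefficients vanish. So d(df) = 0.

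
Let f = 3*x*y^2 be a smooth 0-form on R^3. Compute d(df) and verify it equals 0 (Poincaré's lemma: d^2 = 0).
d(df) = 0

Step 1: df = sum_i (∂f/∂x_i) dx_i = (3*y^2) dx + (6*x*y) dy + (0) dz.
Step 2: Apply d again. Using the 1-form formula, the coefficient of dx ∧ dy in d(df) is ∂^2 f/∂x ∂y - ∂^2 f/∂y ∂x = (6*y) - (6*y) = 0 (equality of mixed partials for smooth f).
Similarly for dx ∧ dz and dy ∧ dz — all coefficients vanish. So d(df) = 0.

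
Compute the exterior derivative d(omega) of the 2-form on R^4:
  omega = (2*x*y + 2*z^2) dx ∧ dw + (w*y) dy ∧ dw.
d(omega) = (-2*x) dx ∧ dy ∧ dw + (-4*z) dx ∧ dz ∧ dw

For a 2-form omega = sum_{i<j} g_{ij} dx_i ∧ dx_j, the exterior derivative is
  d(omega) = sum_{i<j} d(g_{ij}) ∧ dx_i ∧ dx_j = sum_{i<j, k} (∂g_{ij}/∂x_k) dx_k ∧ dx_i ∧ dx_j.
Expand each term, using dx_k ∧ dx_i ∧ dx_j = sgn(permutation) dx_{(a)} ∧ dx_{(b)} ∧ dx_{(c)} with (a < b < c) sorted:
  d(2*x*y + 2*z^2) includes (∂/∂y)(2*x*y + 2*z^2) dy = (2*x) dy, which multiplied by dx ∧ dw gives (-2*x) dx ∧ dy ∧ dw
  d(2*x*y + 2*z^2) includes (∂/∂z)(2*x*y + 2*z^2) dz = (4*z) dz, which multiplied by dx ∧ dw gives (-4*z) dx ∧ dz ∧ dw
Collecting like 3-forms: d(omega) = (-2*x) dx ∧ dy ∧ dw + (-4*z) dx ∧ dz ∧ dw.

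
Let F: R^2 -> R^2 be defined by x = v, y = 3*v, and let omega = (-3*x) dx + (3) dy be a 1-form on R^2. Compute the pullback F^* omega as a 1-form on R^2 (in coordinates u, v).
F^* omega = (9 - 3*v) dv

Using F^*(f dg) = (f ∘ F) d(g ∘ F), substitute each coordinate x_i by F_i(u, v) in f_i, and replace dx_i by d F_i = (∂F_i/∂u) du + (∂F_i/∂v) dv.
  For the x component: f_1(F) = -3*v; d F_1 = (0) du + (1) dv
  For the y component: f_2(F) = 3; d F_2 = (0) du + (3) dv
Combining and collecting du, dv coefficients:
  coeff of du: 0
  coeff of dv: 9 - 3*v
F^* omega = (9 - 3*v) dv.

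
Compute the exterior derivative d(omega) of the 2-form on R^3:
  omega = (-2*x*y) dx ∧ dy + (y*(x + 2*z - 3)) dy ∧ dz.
d(omega) = (y) dx ∧ dy ∧ dz

For a 2-form omega = sum_{i<j} g_{ij} dx_i ∧ dx_j, the exterior derivative is
  d(omega) = sum_{i<j} d(g_{ij}) ∧ dx_i ∧ dx_j = sum_{i<j, k} (∂g_{ij}/∂x_k) dx_k ∧ dx_i ∧ dx_j.
Expand each term, using dx_k ∧ dx_i ∧ dx_j = sgn(permutation) dx_{(a)} ∧ dx_{(b)} ∧ dx_{(c)} with (a < b < c) sorted:
  d(y*(x + 2*z - 3)) includes (∂/∂x)(y*(x + 2*z - 3)) dx = (y) dx, which multiplied by dy ∧ dz gives (y) dx ∧ dy ∧ dz
Collecting like 3-forms: d(omega) = (y) dx ∧ dy ∧ dz.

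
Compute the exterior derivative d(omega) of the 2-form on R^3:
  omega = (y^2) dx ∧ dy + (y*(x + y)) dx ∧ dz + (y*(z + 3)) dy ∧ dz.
d(omega) = (-x - 2*y) dx ∧ dy ∧ dz

For a 2-form omega = sum_{i<j} g_{ij} dx_i ∧ dx_j, the exterior derivative is
  d(omega) = sum_{i<j} d(g_{ij}) ∧ dx_i ∧ dx_j = sum_{i<j, k} (∂g_{ij}/∂x_k) dx_k ∧ dx_i ∧ dx_j.
Expand each term, using dx_k ∧ dx_i ∧ dx_j = sgn(permutation) dx_{(a)} ∧ dx_{(b)} ∧ dx_{(c)} with (a < b < c) sorted:
  d(y*(x + y)) includes (∂/∂y)(y*(x + y)) dy = (x + 2*y) dy, which multiplied by dx ∧ dz gives (-x - 2*y) dx ∧ dy ∧ dz
Collecting like 3-forms: d(omega) = (-x - 2*y) dx ∧ dy ∧ dz.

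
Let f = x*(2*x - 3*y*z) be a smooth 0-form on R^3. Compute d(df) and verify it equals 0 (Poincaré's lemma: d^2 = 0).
d(df) = 0

Step 1: df = sum_i (∂f/∂x_i) dx_i = (4*x - 3*y*z) dx + (-3*x*z) dy + (-3*x*y) dz.
Step 2: Apply d again. Using the 1-form formula, the coefficient of dx ∧ dy in d(df) is ∂^2 f/∂x ∂y - ∂^2 f/∂y ∂x = (-3*z) - (-3*z) = 0 (equality of mixed partials for smooth f).
Similarly for dx ∧ dz and dy ∧ dz — all coefficients vanish. So d(df) = 0.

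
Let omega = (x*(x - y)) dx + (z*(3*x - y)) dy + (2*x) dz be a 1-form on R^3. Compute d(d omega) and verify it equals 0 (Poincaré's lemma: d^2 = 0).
d(d omega) = 0

Step 1: d omega = sum_{i<j} (∂f_j/∂x_i - ∂f_i/∂x_j) dx_i ∧ dx_j:
  coeff of dx ∧ dy: x + 3*z
  coeff of dx ∧ dz: 2
  coeff of dy ∧ dz: -3*x + y
Step 2: Apply d again to each 2-form coefficient. The only possible 3-form in R^3 is dx ∧ dy ∧ dz, with coefficient
  ∂(coeff of dy∧dz)/∂x - ∂(coeff of dx∧dz)/∂y + ∂(coeff of dx∧dy)/∂z
  = ∂/∂x (-3*x + y) - ∂/∂y (2) + ∂/∂z (x + 3*z).
Each of these terms simplifies to sums of mixed partials that cancel in pairs. The result is 0 (by equality of mixed partials for smooth functions — Schwarz / Clairaut).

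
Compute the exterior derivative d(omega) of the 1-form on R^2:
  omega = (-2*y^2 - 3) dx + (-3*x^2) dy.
d(omega) = (-6*x + 4*y) dx ∧ dy

For a 1-form omega = sum_i f_i dx_i, the exterior derivative is
  d(omega) = sum_{i < j} (∂f_j/∂x_i - ∂f_i/∂x_j) dx_i ∧ dx_j.
  coefficient of dx ∧ dy: ∂f_2/∂x - ∂f_1/∂y = ∂(-3*x^2)/∂x - ∂(-2*y^2 - 3)/∂y = -6*x + 4*y
Assembling: d(omega) = (-6*x + 4*y) dx ∧ dy.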